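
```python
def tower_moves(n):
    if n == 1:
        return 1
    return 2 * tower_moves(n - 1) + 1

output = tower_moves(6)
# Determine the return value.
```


tower_moves(6)
= 2 * tower_moves(5) + 1
= 2 * (2 * tower_moves(4) + 1) + 1
= 2 * (2 * (2 * tower_moves(3) + 1) + 1) + 1
= 2 * (2 * (2 * (2 * tower_moves(2) + 1) + 1) + 1) + 1
= 2 * (2 * (2 * (2 * (2 * tower_moves(1) + 1) + 1) + 1) + 1) + 1
Now compute bottom-up:
tower_moves(1) = 1
tower_moves(2) = 2 * 1 + 1 = 3
tower_moves(3) = 2 * 3 + 1 = 7
tower_moves(4) = 2 * 7 + 1 = 15
tower_moves(5) = 2 * 15 + 1 = 31
tower_moves(6) = 2 * 31 + 1 = 63
= 63


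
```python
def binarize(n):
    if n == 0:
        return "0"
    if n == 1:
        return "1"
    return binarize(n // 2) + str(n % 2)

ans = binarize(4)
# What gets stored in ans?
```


binarize(4)
= binarize(2) + "0"
= binarize(1) + "0" + "0"
= "1" + "0" + "0"
= "100"


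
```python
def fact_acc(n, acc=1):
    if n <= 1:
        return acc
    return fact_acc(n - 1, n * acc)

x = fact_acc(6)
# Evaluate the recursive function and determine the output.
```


fact_acc(6, 1)
= fact_acc(5, 6 * 1) = fact_acc(5, 6)
= fact_acc(4, 5 * 6) = fact_acc(4, 30)
= fact_acc(3, 4 * 30) = fact_acc(3, 120)
= fact_acc(2, 3 * 120) = fact_acc(2, 360)
= fact_acc(1, 2 * 360) = fact_acc(1, 720)
n <= 1, return acc = 720


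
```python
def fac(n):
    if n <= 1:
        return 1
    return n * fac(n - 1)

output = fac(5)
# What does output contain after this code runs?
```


fac(5)
= 5 * fac(4)
= 5 * 4 * fac(3)
= 5 * 4 * 3 * fac(2)
= 5 * 4 * 3 * 2 * fac(1)
= 5 * 4 * 3 * 2 * 1
= 120


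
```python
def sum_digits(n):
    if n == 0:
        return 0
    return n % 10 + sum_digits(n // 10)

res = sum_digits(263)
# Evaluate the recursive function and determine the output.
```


sum_digits(263)
= 3 + sum_digits(26)
= 3 + 6 + sum_digits(2)
= 3 + 6 + 2 + sum_digits(0)
= 3 + 6 + 2 + 0
= 11


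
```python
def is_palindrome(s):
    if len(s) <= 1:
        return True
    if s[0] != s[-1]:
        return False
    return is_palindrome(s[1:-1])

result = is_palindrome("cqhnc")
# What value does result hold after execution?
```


is_palindrome("cqhnc")
"cqhnc": s[0]='c' == s[-1]='c' -> is_palindrome("qhn")
"qhn": s[0]='q' != s[-1]='n' -> False
= False


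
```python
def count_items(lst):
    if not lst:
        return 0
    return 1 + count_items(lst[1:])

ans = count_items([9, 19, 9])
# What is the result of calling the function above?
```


count_items([9, 19, 9])
= 1 + count_items([19, 9])
= 1 + 1 + count_items([9])
= 1 + 1 + 1 + count_items([])
= 1 + 1 + 1 + 0
= 3


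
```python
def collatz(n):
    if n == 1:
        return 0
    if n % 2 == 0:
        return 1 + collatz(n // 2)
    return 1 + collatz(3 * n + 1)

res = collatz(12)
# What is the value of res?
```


collatz(12)
12 is even -> collatz(6)
6 is even -> collatz(3)
3 is odd -> 3*3+1 = 10 -> collatz(10)
10 is even -> collatz(5)
5 is odd -> 3*5+1 = 16 -> collatz(16)
16 is even -> collatz(8)
8 is even -> collatz(4)
4 is even -> collatz(2)
2 is even -> collatz(1)
Reached 1 after 9 steps
= 9


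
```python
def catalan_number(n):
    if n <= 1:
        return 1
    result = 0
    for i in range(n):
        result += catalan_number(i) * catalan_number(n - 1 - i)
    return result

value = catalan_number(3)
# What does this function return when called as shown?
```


catalan_number(3)
= sum of catalan_number(i) * catalan_number(3-1-i) for i in 0..2
First compute sub-values bottom-up:
  catalan_number(0) = 1, catalan_number(1) = 1
  catalan_number(2) = 1*1 + 1*1 = 2
Now catalan_number(3):
  catalan_number(0)*catalan_number(2) = 1*2 = 2
  catalan_number(1)*catalan_number(1) = 1*1 = 1
  catalan_number(2)*catalan_number(0) = 2*1 = 2
= 2 + 1 + 2
= 5


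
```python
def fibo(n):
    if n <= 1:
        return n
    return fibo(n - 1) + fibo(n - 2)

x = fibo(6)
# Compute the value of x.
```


fibo(6)
= fibo(5) + fibo(4)
= (fibo(4) + fibo(3)) + fibo(4)
Computing bottom-up: fibo(0)=0, fibo(1)=1, fibo(2)=1, fibo(3)=2, fibo(4)=3, fibo(5)=5, fibo(6)=8
= 8


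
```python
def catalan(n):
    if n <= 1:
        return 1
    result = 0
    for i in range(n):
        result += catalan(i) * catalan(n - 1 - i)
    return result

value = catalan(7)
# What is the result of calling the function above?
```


catalan(7)
= sum of catalan(i) * catalan(7-1-i) for i in 0..6
First compute sub-values bottom-up:
  catalan(0) = 1, catalan(1) = 1
  catalan(2) = 1*1 + 1*1 = 2
  catalan(3) = 1*2 + 1*1 + 2*1 = 5
  catalan(4) = 1*5 + 1*2 + 2*1 + 5*1 = 14
  catalan(5) = 1*14 + 1*5 + 2*2 + 5*1 + 14*1 = 42
  catalan(6) = 1*42 + 1*14 + 2*5 + 5*2 + 14*1 + 42*1 = 132
Now catalan(7):
  catalan(0)*catalan(6) = 1*132 = 132
  catalan(1)*catalan(5) = 1*42 = 42
  catalan(2)*catalan(4) = 2*14 = 28
  catalan(3)*catalan(3) = 5*5 = 25
  catalan(4)*catalan(2) = 14*2 = 28
  catalan(5)*catalan(1) = 42*1 = 42
  catalan(6)*catalan(0) = 132*1 = 132
= 132 + 42 + 28 + 25 + 28 + 42 + 132
= 429


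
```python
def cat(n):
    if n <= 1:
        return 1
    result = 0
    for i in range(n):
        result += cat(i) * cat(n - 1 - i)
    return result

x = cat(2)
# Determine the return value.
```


cat(2)
= sum of cat(i) * cat(2-1-i) for i in 0..1
  cat(0)*cat(1) = 1*1 = 1
  cat(1)*cat(0) = 1*1 = 1
= 1 + 1
= 2


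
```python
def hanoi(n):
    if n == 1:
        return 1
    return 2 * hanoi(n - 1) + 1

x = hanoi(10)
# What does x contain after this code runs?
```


hanoi(10)
= 2 * hanoi(9) + 1
= 2 * (2 * hanoi(8) + 1) + 1
= 2 * (2 * (2 * hanoi(7) + 1) + 1) + 1
= 2 * (2 * (2 * (2 * hanoi(6) + 1) + 1) + 1) + 1
= 2 * (2 * (2 * (2 * (2 * hanoi(5) + 1) + 1) + 1) + 1) + 1
= 2 * (2 * (2 * (2 * (2 * (2 * hanoi(4) + 1) + 1) + 1) + 1) + 1) + 1
= 2 * (2 * (2 * (2 * (2 * (2 * (2 * hanoi(3) + 1) + 1) + 1) + 1) + 1) + 1) + 1
= 2 * (2 * (2 * (2 * (2 * (2 * (2 * (2 * hanoi(2) + 1) + 1) + 1) + 1) + 1) + 1) + 1) + 1
= 2 * (2 * (2 * (2 * (2 * (2 * (2 * (2 * (2 * hanoi(1) + 1) + 1) + 1) + 1) + 1) + 1) + 1) + 1) + 1
Now compute bottom-up:
hanoi(1) = 1
hanoi(2) = 2 * 1 + 1 = 3
hanoi(3) = 2 * 3 + 1 = 7
hanoi(4) = 2 * 7 + 1 = 15
hanoi(5) = 2 * 15 + 1 = 31
hanoi(6) = 2 * 31 + 1 = 63
hanoi(7) = 2 * 63 + 1 = 127
hanoi(8) = 2 * 127 + 1 = 255
hanoi(9) = 2 * 255 + 1 = 511
hanoi(10) = 2 * 511 + 1 = 1023
= 1023


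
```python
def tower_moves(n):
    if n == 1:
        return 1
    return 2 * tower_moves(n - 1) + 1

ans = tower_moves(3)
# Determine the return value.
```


tower_moves(3)
= 2 * tower_moves(2) + 1
= 2 * (2 * tower_moves(1) + 1) + 1
Now compute bottom-up:
tower_moves(1) = 1
tower_moves(2) = 2 * 1 + 1 = 3
tower_moves(3) = 2 * 3 + 1 = 7
= 7


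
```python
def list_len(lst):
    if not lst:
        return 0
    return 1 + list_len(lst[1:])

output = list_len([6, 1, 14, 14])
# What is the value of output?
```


list_len([6, 1, 14, 14])
= 1 + list_len([1, 14, 14])
= 1 + 1 + list_len([14, 14])
= 1 + 1 + 1 + list_len([14])
= 1 + 1 + 1 + 1 + list_len([])
= 1 + 1 + 1 + 1 + 0
= 4


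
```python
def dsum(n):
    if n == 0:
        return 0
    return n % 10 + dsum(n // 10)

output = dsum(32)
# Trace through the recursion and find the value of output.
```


dsum(32)
= 2 + dsum(3)
= 2 + 3 + dsum(0)
= 2 + 3 + 0
= 5


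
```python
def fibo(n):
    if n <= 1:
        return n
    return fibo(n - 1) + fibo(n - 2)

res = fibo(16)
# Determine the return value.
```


fibo(16)
= fibo(15) + fibo(14)
= (fibo(14) + fibo(13)) + fibo(14)
Computing bottom-up: fibo(0)=0, fibo(1)=1, fibo(2)=1, fibo(3)=2, fibo(4)=3, fibo(5)=5, fibo(6)=8, fibo(7)=13, fibo(8)=21, fibo(9)=34, fibo(10)=55, fibo(11)=89, fibo(12)=144, fibo(13)=233, fibo(14)=377, fibo(15)=610, fibo(16)=987
= 987


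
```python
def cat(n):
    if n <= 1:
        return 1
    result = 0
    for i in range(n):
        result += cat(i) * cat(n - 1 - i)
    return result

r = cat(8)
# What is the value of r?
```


cat(8)
= sum of cat(i) * cat(8-1-i) for i in 0..7
First compute sub-values bottom-up:
  cat(0) = 1, cat(1) = 1
  cat(2) = 1*1 + 1*1 = 2
  cat(3) = 1*2 + 1*1 + 2*1 = 5
  cat(4) = 1*5 + 1*2 + 2*1 + 5*1 = 14
  cat(5) = 1*14 + 1*5 + 2*2 + 5*1 + 14*1 = 42
  cat(6) = 1*42 + 1*14 + 2*5 + 5*2 + 14*1 + 42*1 = 132
  cat(7) = 1*132 + 1*42 + 2*14 + 5*5 + 14*2 + 42*1 + 132*1 = 429
Now cat(8):
  cat(0)*cat(7) = 1*429 = 429
  cat(1)*cat(6) = 1*132 = 132
  cat(2)*cat(5) = 2*42 = 84
  cat(3)*cat(4) = 5*14 = 70
  cat(4)*cat(3) = 14*5 = 70
  cat(5)*cat(2) = 42*2 = 84
  cat(6)*cat(1) = 132*1 = 132
  cat(7)*cat(0) = 429*1 = 429
= 429 + 132 + 84 + 70 + 70 + 84 + 132 + 429
= 1430


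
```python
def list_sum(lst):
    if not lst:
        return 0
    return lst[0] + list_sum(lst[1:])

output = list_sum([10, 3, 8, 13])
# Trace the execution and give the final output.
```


list_sum([10, 3, 8, 13])
= 10 + list_sum([3, 8, 13])
= 10 + 3 + list_sum([8, 13])
= 10 + 3 + 8 + list_sum([13])
= 10 + 3 + 8 + 13 + list_sum([])
= 10 + 3 + 8 + 13 + 0
= 34


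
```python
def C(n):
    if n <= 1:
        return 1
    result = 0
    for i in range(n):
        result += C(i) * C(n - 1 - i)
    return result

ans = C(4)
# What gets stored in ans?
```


C(4)
= sum of C(i) * C(4-1-i) for i in 0..3
First compute sub-values bottom-up:
  C(0) = 1, C(1) = 1
  C(2) = 1*1 + 1*1 = 2
  C(3) = 1*2 + 1*1 + 2*1 = 5
Now C(4):
  C(0)*C(3) = 1*5 = 5
  C(1)*C(2) = 1*2 = 2
  C(2)*C(1) = 2*1 = 2
  C(3)*C(0) = 5*1 = 5
= 5 + 2 + 2 + 5
= 14


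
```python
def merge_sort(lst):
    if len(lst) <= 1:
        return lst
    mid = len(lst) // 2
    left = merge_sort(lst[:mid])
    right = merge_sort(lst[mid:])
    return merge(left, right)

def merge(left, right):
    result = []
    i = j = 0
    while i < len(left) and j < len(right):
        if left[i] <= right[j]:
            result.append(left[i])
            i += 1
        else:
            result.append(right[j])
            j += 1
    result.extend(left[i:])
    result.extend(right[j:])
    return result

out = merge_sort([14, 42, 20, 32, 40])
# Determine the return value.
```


merge_sort([14, 42, 20, 32, 40])
Split into [14, 42] and [20, 32, 40]
Left sorted: [14, 42]
Right sorted: [20, 32, 40]
Merge [14, 42] and [20, 32, 40]
= [14, 20, 32, 40, 42]


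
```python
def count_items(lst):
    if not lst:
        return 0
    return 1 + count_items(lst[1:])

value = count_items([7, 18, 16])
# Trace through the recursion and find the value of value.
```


count_items([7, 18, 16])
= 1 + count_items([18, 16])
= 1 + 1 + count_items([16])
= 1 + 1 + 1 + count_items([])
= 1 + 1 + 1 + 0
= 3


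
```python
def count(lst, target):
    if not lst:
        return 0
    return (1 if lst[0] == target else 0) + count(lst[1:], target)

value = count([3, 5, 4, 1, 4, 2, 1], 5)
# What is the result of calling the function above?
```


count([3, 5, 4, 1, 4, 2, 1], 5)
lst[0]=3 != 5: 0 + count([5, 4, 1, 4, 2, 1], 5)
lst[0]=5 == 5: 1 + count([4, 1, 4, 2, 1], 5)
lst[0]=4 != 5: 0 + count([1, 4, 2, 1], 5)
lst[0]=1 != 5: 0 + count([4, 2, 1], 5)
lst[0]=4 != 5: 0 + count([2, 1], 5)
lst[0]=2 != 5: 0 + count([1], 5)
lst[0]=1 != 5: 0 + count([], 5)
= 1


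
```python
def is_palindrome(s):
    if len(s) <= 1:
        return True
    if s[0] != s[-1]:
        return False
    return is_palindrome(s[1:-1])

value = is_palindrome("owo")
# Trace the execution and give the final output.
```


is_palindrome("owo")
"owo": s[0]='o' == s[-1]='o' -> is_palindrome("w")
"w": len <= 1 -> True
= True


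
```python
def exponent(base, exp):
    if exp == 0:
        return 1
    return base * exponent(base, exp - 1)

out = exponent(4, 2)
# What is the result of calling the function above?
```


exponent(4, 2)
= 4 * exponent(4, 1)
= 4 * 4 * exponent(4, 0)
= 4 * 4 * 1
= 16


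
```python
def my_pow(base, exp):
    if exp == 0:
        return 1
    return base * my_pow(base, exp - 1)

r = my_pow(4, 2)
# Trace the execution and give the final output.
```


my_pow(4, 2)
= 4 * my_pow(4, 1)
= 4 * 4 * my_pow(4, 0)
= 4 * 4 * 1
= 16


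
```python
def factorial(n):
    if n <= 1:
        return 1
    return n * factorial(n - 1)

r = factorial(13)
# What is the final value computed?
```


factorial(13)
= 13 * factorial(12)
= 13 * 12 * factorial(11)
= 13 * 12 * 11 * factorial(10)
= 13 * 12 * 11 * 10 * factorial(9)
= 13 * 12 * 11 * 10 * 9 * factorial(8)
= 13 * 12 * 11 * 10 * 9 * 8 * factorial(7)
= 13 * 12 * 11 * 10 * 9 * 8 * 7 * factorial(6)
= 13 * 12 * 11 * 10 * 9 * 8 * 7 * 6 * factorial(5)
= 13 * 12 * 11 * 10 * 9 * 8 * 7 * 6 * 5 * factorial(4)
= 13 * 12 * 11 * 10 * 9 * 8 * 7 * 6 * 5 * 4 * factorial(3)
= 13 * 12 * 11 * 10 * 9 * 8 * 7 * 6 * 5 * 4 * 3 * factorial(2)
= 13 * 12 * 11 * 10 * 9 * 8 * 7 * 6 * 5 * 4 * 3 * 2 * factorial(1)
= 13 * 12 * 11 * 10 * 9 * 8 * 7 * 6 * 5 * 4 * 3 * 2 * 1
= 6227020800


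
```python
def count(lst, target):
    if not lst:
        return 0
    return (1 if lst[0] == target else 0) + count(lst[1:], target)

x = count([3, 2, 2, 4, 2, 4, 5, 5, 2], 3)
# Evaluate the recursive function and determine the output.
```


count([3, 2, 2, 4, 2, 4, 5, 5, 2], 3)
lst[0]=3 == 3: 1 + count([2, 2, 4, 2, 4, 5, 5, 2], 3)
lst[0]=2 != 3: 0 + count([2, 4, 2, 4, 5, 5, 2], 3)
lst[0]=2 != 3: 0 + count([4, 2, 4, 5, 5, 2], 3)
lst[0]=4 != 3: 0 + count([2, 4, 5, 5, 2], 3)
lst[0]=2 != 3: 0 + count([4, 5, 5, 2], 3)
lst[0]=4 != 3: 0 + count([5, 5, 2], 3)
lst[0]=5 != 3: 0 + count([5, 2], 3)
lst[0]=5 != 3: 0 + count([2], 3)
lst[0]=2 != 3: 0 + count([], 3)
= 1


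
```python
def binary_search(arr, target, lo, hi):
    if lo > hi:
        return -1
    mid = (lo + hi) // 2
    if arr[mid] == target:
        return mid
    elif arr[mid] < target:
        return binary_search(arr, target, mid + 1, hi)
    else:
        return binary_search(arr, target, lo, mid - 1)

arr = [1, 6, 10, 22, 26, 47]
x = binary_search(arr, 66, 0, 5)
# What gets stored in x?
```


binary_search(arr, 66, 0, 5)
lo=0, hi=5, mid=2, arr[mid]=10
10 < 66, search right half
lo=3, hi=5, mid=4, arr[mid]=26
26 < 66, search right half
lo=5, hi=5, mid=5, arr[mid]=47
47 < 66, search right half
lo > hi, target not found, return -1
= -1


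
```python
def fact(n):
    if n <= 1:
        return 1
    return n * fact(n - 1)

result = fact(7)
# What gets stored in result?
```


fact(7)
= 7 * fact(6)
= 7 * 6 * fact(5)
= 7 * 6 * 5 * fact(4)
= 7 * 6 * 5 * 4 * fact(3)
= 7 * 6 * 5 * 4 * 3 * fact(2)
= 7 * 6 * 5 * 4 * 3 * 2 * fact(1)
= 7 * 6 * 5 * 4 * 3 * 2 * 1
= 5040


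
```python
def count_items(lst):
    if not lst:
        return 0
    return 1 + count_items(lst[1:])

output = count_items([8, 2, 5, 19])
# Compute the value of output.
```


count_items([8, 2, 5, 19])
= 1 + count_items([2, 5, 19])
= 1 + 1 + count_items([5, 19])
= 1 + 1 + 1 + count_items([19])
= 1 + 1 + 1 + 1 + count_items([])
= 1 + 1 + 1 + 1 + 0
= 4


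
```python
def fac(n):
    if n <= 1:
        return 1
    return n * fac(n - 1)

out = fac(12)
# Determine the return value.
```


fac(12)
= 12 * fac(11)
= 12 * 11 * fac(10)
= 12 * 11 * 10 * fac(9)
= 12 * 11 * 10 * 9 * fac(8)
= 12 * 11 * 10 * 9 * 8 * fac(7)
= 12 * 11 * 10 * 9 * 8 * 7 * fac(6)
= 12 * 11 * 10 * 9 * 8 * 7 * 6 * fac(5)
= 12 * 11 * 10 * 9 * 8 * 7 * 6 * 5 * fac(4)
= 12 * 11 * 10 * 9 * 8 * 7 * 6 * 5 * 4 * fac(3)
= 12 * 11 * 10 * 9 * 8 * 7 * 6 * 5 * 4 * 3 * fac(2)
= 12 * 11 * 10 * 9 * 8 * 7 * 6 * 5 * 4 * 3 * 2 * fac(1)
= 12 * 11 * 10 * 9 * 8 * 7 * 6 * 5 * 4 * 3 * 2 * 1
= 479001600


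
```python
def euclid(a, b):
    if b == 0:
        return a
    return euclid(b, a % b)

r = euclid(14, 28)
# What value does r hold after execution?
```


euclid(14, 28)
= euclid(28, 14 % 28) = euclid(28, 14)
= euclid(14, 28 % 14) = euclid(14, 0)
b == 0, return a = 14


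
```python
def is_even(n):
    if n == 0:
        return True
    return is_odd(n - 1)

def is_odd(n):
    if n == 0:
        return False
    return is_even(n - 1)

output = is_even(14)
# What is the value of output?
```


is_even(14)
= is_odd(13)
= is_even(12)
= is_odd(11)
= is_even(10)
= is_odd(9)
= is_even(8)
= is_odd(7)
= is_even(6)
= is_odd(5)
= is_even(4)
= is_odd(3)
= is_even(2)
= is_odd(1)
= is_even(0)
n == 0: return True
= True


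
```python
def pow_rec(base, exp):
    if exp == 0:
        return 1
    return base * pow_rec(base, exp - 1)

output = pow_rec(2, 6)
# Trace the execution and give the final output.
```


pow_rec(2, 6)
= 2 * pow_rec(2, 5)
= 2 * 2 * pow_rec(2, 4)
= 2 * 2 * 2 * pow_rec(2, 3)
= 2 * 2 * 2 * 2 * pow_rec(2, 2)
= 2 * 2 * 2 * 2 * 2 * pow_rec(2, 1)
= 2 * 2 * 2 * 2 * 2 * 2 * pow_rec(2, 0)
= 2 * 2 * 2 * 2 * 2 * 2 * 1
= 64


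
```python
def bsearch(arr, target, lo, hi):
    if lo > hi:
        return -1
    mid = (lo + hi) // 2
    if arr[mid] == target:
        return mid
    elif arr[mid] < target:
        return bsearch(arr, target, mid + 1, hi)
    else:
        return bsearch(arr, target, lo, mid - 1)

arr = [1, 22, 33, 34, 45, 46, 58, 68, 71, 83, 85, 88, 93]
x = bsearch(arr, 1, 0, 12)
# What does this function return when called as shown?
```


bsearch(arr, 1, 0, 12)
lo=0, hi=12, mid=6, arr[mid]=58
58 > 1, search left half
lo=0, hi=5, mid=2, arr[mid]=33
33 > 1, search left half
lo=0, hi=1, mid=0, arr[mid]=1
arr[0] == 1, found at index 0
= 0


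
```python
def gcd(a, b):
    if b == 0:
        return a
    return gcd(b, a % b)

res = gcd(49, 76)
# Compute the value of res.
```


gcd(49, 76)
= gcd(76, 49 % 76) = gcd(76, 49)
= gcd(49, 76 % 49) = gcd(49, 27)
= gcd(27, 49 % 27) = gcd(27, 22)
= gcd(22, 27 % 22) = gcd(22, 5)
= gcd(5, 22 % 5) = gcd(5, 2)
= gcd(2, 5 % 2) = gcd(2, 1)
= gcd(1, 2 % 1) = gcd(1, 0)
b == 0, return a = 1


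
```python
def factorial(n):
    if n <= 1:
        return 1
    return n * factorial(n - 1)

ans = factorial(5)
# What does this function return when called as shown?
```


factorial(5)
= 5 * factorial(4)
= 5 * 4 * factorial(3)
= 5 * 4 * 3 * factorial(2)
= 5 * 4 * 3 * 2 * factorial(1)
= 5 * 4 * 3 * 2 * 1
= 120


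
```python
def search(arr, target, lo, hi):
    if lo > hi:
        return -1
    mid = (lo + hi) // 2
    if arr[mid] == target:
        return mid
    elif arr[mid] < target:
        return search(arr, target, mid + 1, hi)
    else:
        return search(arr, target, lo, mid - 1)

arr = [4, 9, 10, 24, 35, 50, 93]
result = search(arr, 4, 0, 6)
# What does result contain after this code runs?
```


search(arr, 4, 0, 6)
lo=0, hi=6, mid=3, arr[mid]=24
24 > 4, search left half
lo=0, hi=2, mid=1, arr[mid]=9
9 > 4, search left half
lo=0, hi=0, mid=0, arr[mid]=4
arr[0] == 4, found at index 0
= 0


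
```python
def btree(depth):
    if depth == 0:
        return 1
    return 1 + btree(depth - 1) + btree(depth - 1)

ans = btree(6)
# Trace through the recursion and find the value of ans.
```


btree(6)
= 1 + btree(5) + btree(5)
= 1 + 2 * btree(5)
btree(k) = 2^(k+1) - 1
btree(0) = 1
btree(1) = 3
btree(2) = 7
btree(3) = 15
btree(4) = 31
btree(6) = 2^7 - 1 = 127


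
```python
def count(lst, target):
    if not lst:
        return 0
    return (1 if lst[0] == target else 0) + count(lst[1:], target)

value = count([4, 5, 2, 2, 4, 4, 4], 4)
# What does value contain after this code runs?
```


count([4, 5, 2, 2, 4, 4, 4], 4)
lst[0]=4 == 4: 1 + count([5, 2, 2, 4, 4, 4], 4)
lst[0]=5 != 4: 0 + count([2, 2, 4, 4, 4], 4)
lst[0]=2 != 4: 0 + count([2, 4, 4, 4], 4)
lst[0]=2 != 4: 0 + count([4, 4, 4], 4)
lst[0]=4 == 4: 1 + count([4, 4], 4)
lst[0]=4 == 4: 1 + count([4], 4)
lst[0]=4 == 4: 1 + count([], 4)
= 4


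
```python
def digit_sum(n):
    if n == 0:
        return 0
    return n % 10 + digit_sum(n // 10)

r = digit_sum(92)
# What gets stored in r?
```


digit_sum(92)
= 2 + digit_sum(9)
= 2 + 9 + digit_sum(0)
= 2 + 9 + 0
= 11


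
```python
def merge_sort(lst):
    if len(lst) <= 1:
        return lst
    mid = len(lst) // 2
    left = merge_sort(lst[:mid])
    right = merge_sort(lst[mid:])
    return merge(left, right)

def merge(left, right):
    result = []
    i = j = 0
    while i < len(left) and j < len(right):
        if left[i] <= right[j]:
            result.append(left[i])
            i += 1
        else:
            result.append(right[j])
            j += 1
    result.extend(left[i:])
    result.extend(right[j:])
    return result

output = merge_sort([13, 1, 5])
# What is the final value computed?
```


merge_sort([13, 1, 5])
Split into [13] and [1, 5]
Left sorted: [13]
Right sorted: [1, 5]
Merge [13] and [1, 5]
= [1, 5, 13]


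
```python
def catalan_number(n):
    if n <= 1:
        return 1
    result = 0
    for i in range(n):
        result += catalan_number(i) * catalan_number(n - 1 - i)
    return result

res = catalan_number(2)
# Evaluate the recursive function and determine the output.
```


catalan_number(2)
= sum of catalan_number(i) * catalan_number(2-1-i) for i in 0..1
  catalan_number(0)*catalan_number(1) = 1*1 = 1
  catalan_number(1)*catalan_number(0) = 1*1 = 1
= 1 + 1
= 2


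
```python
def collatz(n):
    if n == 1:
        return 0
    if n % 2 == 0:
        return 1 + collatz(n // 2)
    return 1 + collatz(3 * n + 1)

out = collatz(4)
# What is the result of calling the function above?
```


collatz(4)
4 is even -> collatz(2)
2 is even -> collatz(1)
Reached 1 after 2 steps
= 2


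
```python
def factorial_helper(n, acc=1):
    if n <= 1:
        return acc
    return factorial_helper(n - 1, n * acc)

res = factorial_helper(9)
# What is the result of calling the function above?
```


factorial_helper(9, 1)
= factorial_helper(8, 9 * 1) = factorial_helper(8, 9)
= factorial_helper(7, 8 * 9) = factorial_helper(7, 72)
= factorial_helper(6, 7 * 72) = factorial_helper(6, 504)
= factorial_helper(5, 6 * 504) = factorial_helper(5, 3024)
= factorial_helper(4, 5 * 3024) = factorial_helper(4, 15120)
= factorial_helper(3, 4 * 15120) = factorial_helper(3, 60480)
= factorial_helper(2, 3 * 60480) = factorial_helper(2, 181440)
= factorial_helper(1, 2 * 181440) = factorial_helper(1, 362880)
n <= 1, return acc = 362880


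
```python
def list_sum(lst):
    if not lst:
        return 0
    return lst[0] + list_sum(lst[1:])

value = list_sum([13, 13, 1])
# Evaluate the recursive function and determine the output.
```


list_sum([13, 13, 1])
= 13 + list_sum([13, 1])
= 13 + 13 + list_sum([1])
= 13 + 13 + 1 + list_sum([])
= 13 + 13 + 1 + 0
= 27


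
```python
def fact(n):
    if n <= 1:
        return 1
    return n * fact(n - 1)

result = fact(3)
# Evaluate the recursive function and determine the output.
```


fact(3)
= 3 * fact(2)
= 3 * 2 * fact(1)
= 3 * 2 * 1
= 6


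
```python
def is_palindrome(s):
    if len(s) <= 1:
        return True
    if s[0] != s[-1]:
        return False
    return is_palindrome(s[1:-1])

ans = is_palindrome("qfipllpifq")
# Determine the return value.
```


is_palindrome("qfipllpifq")
"qfipllpifq": s[0]='q' == s[-1]='q' -> is_palindrome("fipllpif")
"fipllpif": s[0]='f' == s[-1]='f' -> is_palindrome("ipllpi")
"ipllpi": s[0]='i' == s[-1]='i' -> is_palindrome("pllp")
"pllp": s[0]='p' == s[-1]='p' -> is_palindrome("ll")
"ll": s[0]='l' == s[-1]='l' -> is_palindrome("")
"": len <= 1 -> True
= True


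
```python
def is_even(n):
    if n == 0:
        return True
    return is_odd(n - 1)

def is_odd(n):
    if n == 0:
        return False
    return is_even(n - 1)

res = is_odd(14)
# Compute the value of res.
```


is_odd(14)
= is_even(13)
= is_odd(12)
= is_even(11)
= is_odd(10)
= is_even(9)
= is_odd(8)
= is_even(7)
= is_odd(6)
= is_even(5)
= is_odd(4)
= is_even(3)
= is_odd(2)
= is_even(1)
= is_odd(0)
n == 0: return False
= False


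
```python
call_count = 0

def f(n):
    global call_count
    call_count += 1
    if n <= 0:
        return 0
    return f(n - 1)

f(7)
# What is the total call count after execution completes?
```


f(7) calls f(6) calls ... calls f(0)
Total calls: 7 + 1 (for base case) = 8


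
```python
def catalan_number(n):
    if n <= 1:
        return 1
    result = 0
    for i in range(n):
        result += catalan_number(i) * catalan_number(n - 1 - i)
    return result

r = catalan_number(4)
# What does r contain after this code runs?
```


catalan_number(4)
= sum of catalan_number(i) * catalan_number(4-1-i) for i in 0..3
First compute sub-values bottom-up:
  catalan_number(0) = 1, catalan_number(1) = 1
  catalan_number(2) = 1*1 + 1*1 = 2
  catalan_number(3) = 1*2 + 1*1 + 2*1 = 5
Now catalan_number(4):
  catalan_number(0)*catalan_number(3) = 1*5 = 5
  catalan_number(1)*catalan_number(2) = 1*2 = 2
  catalan_number(2)*catalan_number(1) = 2*1 = 2
  catalan_number(3)*catalan_number(0) = 5*1 = 5
= 5 + 2 + 2 + 5
= 14


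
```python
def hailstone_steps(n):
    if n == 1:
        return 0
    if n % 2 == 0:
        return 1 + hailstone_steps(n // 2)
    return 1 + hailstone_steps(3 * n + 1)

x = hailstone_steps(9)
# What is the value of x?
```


hailstone_steps(9)
9 is odd -> 3*9+1 = 28 -> hailstone_steps(28)
28 is even -> hailstone_steps(14)
14 is even -> hailstone_steps(7)
7 is odd -> 3*7+1 = 22 -> hailstone_steps(22)
22 is even -> hailstone_steps(11)
11 is odd -> 3*11+1 = 34 -> hailstone_steps(34)
34 is even -> hailstone_steps(17)
17 is odd -> 3*17+1 = 52 -> hailstone_steps(52)
52 is even -> hailstone_steps(26)
26 is even -> hailstone_steps(13)
13 is odd -> 3*13+1 = 40 -> hailstone_steps(40)
40 is even -> hailstone_steps(20)
20 is even -> hailstone_steps(10)
10 is even -> hailstone_steps(5)
5 is odd -> 3*5+1 = 16 -> hailstone_steps(16)
16 is even -> hailstone_steps(8)
8 is even -> hailstone_steps(4)
4 is even -> hailstone_steps(2)
2 is even -> hailstone_steps(1)
Reached 1 after 19 steps
= 19


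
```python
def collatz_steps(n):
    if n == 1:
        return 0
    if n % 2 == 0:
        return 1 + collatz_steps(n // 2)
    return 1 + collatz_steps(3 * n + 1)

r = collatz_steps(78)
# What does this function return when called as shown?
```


collatz_steps(78)
78 is even -> collatz_steps(39)
39 is odd -> 3*39+1 = 118 -> collatz_steps(118)
118 is even -> collatz_steps(59)
59 is odd -> 3*59+1 = 178 -> collatz_steps(178)
178 is even -> collatz_steps(89)
89 is odd -> 3*89+1 = 268 -> collatz_steps(268)
268 is even -> collatz_steps(134)
134 is even -> collatz_steps(67)
67 is odd -> 3*67+1 = 202 -> collatz_steps(202)
202 is even -> collatz_steps(101)
101 is odd -> 3*101+1 = 304 -> collatz_steps(304)
304 is even -> collatz_steps(152)
152 is even -> collatz_steps(76)
76 is even -> collatz_steps(38)
38 is even -> collatz_steps(19)
19 is odd -> 3*19+1 = 58 -> collatz_steps(58)
58 is even -> collatz_steps(29)
29 is odd -> 3*29+1 = 88 -> collatz_steps(88)
88 is even -> collatz_steps(44)
44 is even -> collatz_steps(22)
22 is even -> collatz_steps(11)
11 is odd -> 3*11+1 = 34 -> collatz_steps(34)
34 is even -> collatz_steps(17)
17 is odd -> 3*17+1 = 52 -> collatz_steps(52)
52 is even -> collatz_steps(26)
26 is even -> collatz_steps(13)
13 is odd -> 3*13+1 = 40 -> collatz_steps(40)
40 is even -> collatz_steps(20)
20 is even -> collatz_steps(10)
10 is even -> collatz_steps(5)
5 is odd -> 3*5+1 = 16 -> collatz_steps(16)
16 is even -> collatz_steps(8)
8 is even -> collatz_steps(4)
4 is even -> collatz_steps(2)
2 is even -> collatz_steps(1)
Reached 1 after 35 steps
= 35


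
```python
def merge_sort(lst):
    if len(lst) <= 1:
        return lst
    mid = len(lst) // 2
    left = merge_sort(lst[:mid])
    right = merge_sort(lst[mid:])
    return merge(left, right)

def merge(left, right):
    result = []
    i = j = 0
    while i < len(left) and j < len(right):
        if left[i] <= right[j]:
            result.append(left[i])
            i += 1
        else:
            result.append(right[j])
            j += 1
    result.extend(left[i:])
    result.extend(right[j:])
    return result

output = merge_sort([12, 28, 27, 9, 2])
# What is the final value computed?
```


merge_sort([12, 28, 27, 9, 2])
Split into [12, 28] and [27, 9, 2]
Left sorted: [12, 28]
Right sorted: [2, 9, 27]
Merge [12, 28] and [2, 9, 27]
= [2, 9, 12, 27, 28]


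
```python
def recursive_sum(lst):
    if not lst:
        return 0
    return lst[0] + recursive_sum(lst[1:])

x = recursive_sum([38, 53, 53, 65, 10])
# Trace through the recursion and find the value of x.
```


recursive_sum([38, 53, 53, 65, 10])
= 38 + recursive_sum([53, 53, 65, 10])
= 38 + 53 + recursive_sum([53, 65, 10])
= 38 + 53 + 53 + recursive_sum([65, 10])
= 38 + 53 + 53 + 65 + recursive_sum([10])
= 38 + 53 + 53 + 65 + 10 + recursive_sum([])
= 38 + 53 + 53 + 65 + 10 + 0
= 219


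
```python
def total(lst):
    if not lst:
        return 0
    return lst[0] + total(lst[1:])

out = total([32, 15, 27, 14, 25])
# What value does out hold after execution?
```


total([32, 15, 27, 14, 25])
= 32 + total([15, 27, 14, 25])
= 32 + 15 + total([27, 14, 25])
= 32 + 15 + 27 + total([14, 25])
= 32 + 15 + 27 + 14 + total([25])
= 32 + 15 + 27 + 14 + 25 + total([])
= 32 + 15 + 27 + 14 + 25 + 0
= 113


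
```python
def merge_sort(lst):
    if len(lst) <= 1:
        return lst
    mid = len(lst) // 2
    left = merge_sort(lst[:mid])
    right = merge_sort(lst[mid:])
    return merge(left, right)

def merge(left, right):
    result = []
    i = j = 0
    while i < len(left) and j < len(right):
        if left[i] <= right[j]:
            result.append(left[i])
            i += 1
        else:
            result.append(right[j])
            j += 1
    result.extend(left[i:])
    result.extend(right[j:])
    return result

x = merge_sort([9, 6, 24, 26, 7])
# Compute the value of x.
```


merge_sort([9, 6, 24, 26, 7])
Split into [9, 6] and [24, 26, 7]
Left sorted: [6, 9]
Right sorted: [7, 24, 26]
Merge [6, 9] and [7, 24, 26]
= [6, 7, 9, 24, 26]


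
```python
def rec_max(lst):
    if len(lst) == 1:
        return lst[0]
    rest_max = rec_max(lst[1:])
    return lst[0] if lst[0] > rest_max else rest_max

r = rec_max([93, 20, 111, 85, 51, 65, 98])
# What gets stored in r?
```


rec_max([93, 20, 111, 85, 51, 65, 98])
= compare 93 with rec_max([20, 111, 85, 51, 65, 98])
= compare 20 with rec_max([111, 85, 51, 65, 98])
= compare 111 with rec_max([85, 51, 65, 98])
= compare 85 with rec_max([51, 65, 98])
= compare 51 with rec_max([65, 98])
= compare 65 with rec_max([98])
Base: rec_max([98]) = 98
compare 65 with 98: max = 98
compare 51 with 98: max = 98
compare 85 with 98: max = 98
compare 111 with 98: max = 111
compare 20 with 111: max = 111
compare 93 with 111: max = 111
= 111


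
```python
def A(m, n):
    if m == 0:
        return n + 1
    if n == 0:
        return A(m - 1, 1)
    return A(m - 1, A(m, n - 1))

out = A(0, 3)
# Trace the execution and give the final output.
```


A(0, 3)
m == 0: return 3 + 1 = 4
= 4


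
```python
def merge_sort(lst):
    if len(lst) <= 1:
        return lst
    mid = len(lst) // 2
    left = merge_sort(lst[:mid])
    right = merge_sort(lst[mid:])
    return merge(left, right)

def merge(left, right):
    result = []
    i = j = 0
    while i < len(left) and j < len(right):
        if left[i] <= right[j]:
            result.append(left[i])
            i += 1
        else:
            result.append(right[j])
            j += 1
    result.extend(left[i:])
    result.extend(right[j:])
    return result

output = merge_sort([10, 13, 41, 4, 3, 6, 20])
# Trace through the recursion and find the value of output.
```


merge_sort([10, 13, 41, 4, 3, 6, 20])
Split into [10, 13, 41] and [4, 3, 6, 20]
Left sorted: [10, 13, 41]
Right sorted: [3, 4, 6, 20]
Merge [10, 13, 41] and [3, 4, 6, 20]
= [3, 4, 6, 10, 13, 20, 41]


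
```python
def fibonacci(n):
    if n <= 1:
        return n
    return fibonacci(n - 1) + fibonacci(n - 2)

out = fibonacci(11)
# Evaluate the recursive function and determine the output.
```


fibonacci(11)
= fibonacci(10) + fibonacci(9)
= (fibonacci(9) + fibonacci(8)) + fibonacci(9)
Computing bottom-up: fibonacci(0)=0, fibonacci(1)=1, fibonacci(2)=1, fibonacci(3)=2, fibonacci(4)=3, fibonacci(5)=5, fibonacci(6)=8, fibonacci(7)=13, fibonacci(8)=21, fibonacci(9)=34, fibonacci(10)=55, fibonacci(11)=89
= 89


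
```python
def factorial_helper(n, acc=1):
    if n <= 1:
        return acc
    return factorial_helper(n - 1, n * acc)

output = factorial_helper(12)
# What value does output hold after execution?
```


factorial_helper(12, 1)
= factorial_helper(11, 12 * 1) = factorial_helper(11, 12)
= factorial_helper(10, 11 * 12) = factorial_helper(10, 132)
= factorial_helper(9, 10 * 132) = factorial_helper(9, 1320)
= factorial_helper(8, 9 * 1320) = factorial_helper(8, 11880)
= factorial_helper(7, 8 * 11880) = factorial_helper(7, 95040)
= factorial_helper(6, 7 * 95040) = factorial_helper(6, 665280)
= factorial_helper(5, 6 * 665280) = factorial_helper(5, 3991680)
= factorial_helper(4, 5 * 3991680) = factorial_helper(4, 19958400)
= factorial_helper(3, 4 * 19958400) = factorial_helper(3, 79833600)
= factorial_helper(2, 3 * 79833600) = factorial_helper(2, 239500800)
= factorial_helper(1, 2 * 239500800) = factorial_helper(1, 479001600)
n <= 1, return acc = 479001600


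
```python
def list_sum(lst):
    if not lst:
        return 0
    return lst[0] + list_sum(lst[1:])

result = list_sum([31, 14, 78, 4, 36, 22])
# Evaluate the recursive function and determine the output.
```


list_sum([31, 14, 78, 4, 36, 22])
= 31 + list_sum([14, 78, 4, 36, 22])
= 31 + 14 + list_sum([78, 4, 36, 22])
= 31 + 14 + 78 + list_sum([4, 36, 22])
= 31 + 14 + 78 + 4 + list_sum([36, 22])
= 31 + 14 + 78 + 4 + 36 + list_sum([22])
= 31 + 14 + 78 + 4 + 36 + 22 + list_sum([])
= 31 + 14 + 78 + 4 + 36 + 22 + 0
= 185


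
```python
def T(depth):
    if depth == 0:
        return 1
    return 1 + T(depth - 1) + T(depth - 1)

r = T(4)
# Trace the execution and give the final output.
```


T(4)
= 1 + T(3) + T(3)
= 1 + 2 * T(3)
T(k) = 2^(k+1) - 1
T(0) = 1
T(1) = 3
T(2) = 7
T(3) = 15
T(4) = 31
T(4) = 2^5 - 1 = 31


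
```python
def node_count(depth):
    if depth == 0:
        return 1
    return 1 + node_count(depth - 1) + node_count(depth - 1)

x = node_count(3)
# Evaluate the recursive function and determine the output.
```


node_count(3)
= 1 + node_count(2) + node_count(2)
= 1 + 2 * node_count(2)
node_count(k) = 2^(k+1) - 1
node_count(0) = 1
node_count(1) = 3
node_count(2) = 7
node_count(3) = 15
node_count(3) = 2^4 - 1 = 15


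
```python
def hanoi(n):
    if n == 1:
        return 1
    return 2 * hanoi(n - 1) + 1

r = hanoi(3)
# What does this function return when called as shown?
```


hanoi(3)
= 2 * hanoi(2) + 1
= 2 * (2 * hanoi(1) + 1) + 1
Now compute bottom-up:
hanoi(1) = 1
hanoi(2) = 2 * 1 + 1 = 3
hanoi(3) = 2 * 3 + 1 = 7
= 7


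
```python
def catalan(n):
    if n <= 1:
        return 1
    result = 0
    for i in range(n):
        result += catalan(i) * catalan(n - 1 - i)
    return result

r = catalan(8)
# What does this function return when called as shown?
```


catalan(8)
= sum of catalan(i) * catalan(8-1-i) for i in 0..7
First compute sub-values bottom-up:
  catalan(0) = 1, catalan(1) = 1
  catalan(2) = 1*1 + 1*1 = 2
  catalan(3) = 1*2 + 1*1 + 2*1 = 5
  catalan(4) = 1*5 + 1*2 + 2*1 + 5*1 = 14
  catalan(5) = 1*14 + 1*5 + 2*2 + 5*1 + 14*1 = 42
  catalan(6) = 1*42 + 1*14 + 2*5 + 5*2 + 14*1 + 42*1 = 132
  catalan(7) = 1*132 + 1*42 + 2*14 + 5*5 + 14*2 + 42*1 + 132*1 = 429
Now catalan(8):
  catalan(0)*catalan(7) = 1*429 = 429
  catalan(1)*catalan(6) = 1*132 = 132
  catalan(2)*catalan(5) = 2*42 = 84
  catalan(3)*catalan(4) = 5*14 = 70
  catalan(4)*catalan(3) = 14*5 = 70
  catalan(5)*catalan(2) = 42*2 = 84
  catalan(6)*catalan(1) = 132*1 = 132
  catalan(7)*catalan(0) = 429*1 = 429
= 429 + 132 + 84 + 70 + 70 + 84 + 132 + 429
= 1430


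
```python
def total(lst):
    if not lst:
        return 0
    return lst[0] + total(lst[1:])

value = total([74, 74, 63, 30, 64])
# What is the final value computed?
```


total([74, 74, 63, 30, 64])
= 74 + total([74, 63, 30, 64])
= 74 + 74 + total([63, 30, 64])
= 74 + 74 + 63 + total([30, 64])
= 74 + 74 + 63 + 30 + total([64])
= 74 + 74 + 63 + 30 + 64 + total([])
= 74 + 74 + 63 + 30 + 64 + 0
= 305


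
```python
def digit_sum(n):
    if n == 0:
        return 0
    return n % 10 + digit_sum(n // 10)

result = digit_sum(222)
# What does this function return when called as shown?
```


digit_sum(222)
= 2 + digit_sum(22)
= 2 + 2 + digit_sum(2)
= 2 + 2 + 2 + digit_sum(0)
= 2 + 2 + 2 + 0
= 6


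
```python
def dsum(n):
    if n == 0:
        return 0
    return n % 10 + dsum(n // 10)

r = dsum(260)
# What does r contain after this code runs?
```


dsum(260)
= 0 + dsum(26)
= 0 + 6 + dsum(2)
= 0 + 6 + 2 + dsum(0)
= 0 + 6 + 2 + 0
= 8


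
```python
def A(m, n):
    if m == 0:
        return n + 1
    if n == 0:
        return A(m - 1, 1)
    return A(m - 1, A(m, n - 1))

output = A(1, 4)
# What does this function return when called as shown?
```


A(1, 4)
= A(0, A(1, 3))
First compute A(1, 3) = 5
= A(0, 5)
= 6


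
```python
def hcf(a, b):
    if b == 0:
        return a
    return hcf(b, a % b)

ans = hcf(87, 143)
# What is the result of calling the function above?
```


hcf(87, 143)
= hcf(143, 87 % 143) = hcf(143, 87)
= hcf(87, 143 % 87) = hcf(87, 56)
= hcf(56, 87 % 56) = hcf(56, 31)
= hcf(31, 56 % 31) = hcf(31, 25)
= hcf(25, 31 % 25) = hcf(25, 6)
= hcf(6, 25 % 6) = hcf(6, 1)
= hcf(1, 6 % 1) = hcf(1, 0)
b == 0, return a = 1


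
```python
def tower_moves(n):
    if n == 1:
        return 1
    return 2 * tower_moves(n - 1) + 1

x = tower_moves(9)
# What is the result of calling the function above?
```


tower_moves(9)
= 2 * tower_moves(8) + 1
= 2 * (2 * tower_moves(7) + 1) + 1
= 2 * (2 * (2 * tower_moves(6) + 1) + 1) + 1
= 2 * (2 * (2 * (2 * tower_moves(5) + 1) + 1) + 1) + 1
= 2 * (2 * (2 * (2 * (2 * tower_moves(4) + 1) + 1) + 1) + 1) + 1
= 2 * (2 * (2 * (2 * (2 * (2 * tower_moves(3) + 1) + 1) + 1) + 1) + 1) + 1
= 2 * (2 * (2 * (2 * (2 * (2 * (2 * tower_moves(2) + 1) + 1) + 1) + 1) + 1) + 1) + 1
= 2 * (2 * (2 * (2 * (2 * (2 * (2 * (2 * tower_moves(1) + 1) + 1) + 1) + 1) + 1) + 1) + 1) + 1
Now compute bottom-up:
tower_moves(1) = 1
tower_moves(2) = 2 * 1 + 1 = 3
tower_moves(3) = 2 * 3 + 1 = 7
tower_moves(4) = 2 * 7 + 1 = 15
tower_moves(5) = 2 * 15 + 1 = 31
tower_moves(6) = 2 * 31 + 1 = 63
tower_moves(7) = 2 * 63 + 1 = 127
tower_moves(8) = 2 * 127 + 1 = 255
tower_moves(9) = 2 * 255 + 1 = 511
= 511


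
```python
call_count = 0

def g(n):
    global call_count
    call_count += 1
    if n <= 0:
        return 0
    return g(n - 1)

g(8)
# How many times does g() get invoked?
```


g(8) calls g(7) calls ... calls g(0)
Total calls: 8 + 1 (for base case) = 9


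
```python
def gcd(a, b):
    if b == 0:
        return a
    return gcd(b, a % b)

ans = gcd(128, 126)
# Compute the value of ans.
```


gcd(128, 126)
= gcd(126, 128 % 126) = gcd(126, 2)
= gcd(2, 126 % 2) = gcd(2, 0)
b == 0, return a = 2


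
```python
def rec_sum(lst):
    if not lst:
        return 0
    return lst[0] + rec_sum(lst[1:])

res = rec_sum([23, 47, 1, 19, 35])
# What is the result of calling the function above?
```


rec_sum([23, 47, 1, 19, 35])
= 23 + rec_sum([47, 1, 19, 35])
= 23 + 47 + rec_sum([1, 19, 35])
= 23 + 47 + 1 + rec_sum([19, 35])
= 23 + 47 + 1 + 19 + rec_sum([35])
= 23 + 47 + 1 + 19 + 35 + rec_sum([])
= 23 + 47 + 1 + 19 + 35 + 0
= 125


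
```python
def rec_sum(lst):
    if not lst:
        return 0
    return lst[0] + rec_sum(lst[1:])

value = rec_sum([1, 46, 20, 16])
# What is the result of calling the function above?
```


rec_sum([1, 46, 20, 16])
= 1 + rec_sum([46, 20, 16])
= 1 + 46 + rec_sum([20, 16])
= 1 + 46 + 20 + rec_sum([16])
= 1 + 46 + 20 + 16 + rec_sum([])
= 1 + 46 + 20 + 16 + 0
= 83


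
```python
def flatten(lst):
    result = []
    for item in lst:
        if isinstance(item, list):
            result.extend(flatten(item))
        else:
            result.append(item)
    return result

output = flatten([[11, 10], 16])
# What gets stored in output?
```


flatten([[11, 10], 16])
Processing each element:
  [11, 10] is a list -> flatten recursively -> [11, 10]
  16 is not a list -> append 16
= [11, 10, 16]


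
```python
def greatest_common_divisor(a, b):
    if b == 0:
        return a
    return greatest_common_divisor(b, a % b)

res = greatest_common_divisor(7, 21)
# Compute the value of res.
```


greatest_common_divisor(7, 21)
= greatest_common_divisor(21, 7 % 21) = greatest_common_divisor(21, 7)
= greatest_common_divisor(7, 21 % 7) = greatest_common_divisor(7, 0)
b == 0, return a = 7
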